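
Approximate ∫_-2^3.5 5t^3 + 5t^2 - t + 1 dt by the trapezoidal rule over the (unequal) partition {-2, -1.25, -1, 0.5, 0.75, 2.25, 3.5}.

284.2265625

Subinterval widths: 0.75, 0.25, 1.5, 0.25, 1.5, 1.25.
f(-2) = -17, f(-1.25) = 0.296875, f(-1) = 2, f(0.5) = 2.375, f(0.75) = 5.171875, f(2.25) = 81.015625, f(3.5) = 273.125.
On each subinterval the trapezoid contributes (Δt_i/2)·[f(t_{i-1}) + f(t_i)].
Sum = 284.2265625.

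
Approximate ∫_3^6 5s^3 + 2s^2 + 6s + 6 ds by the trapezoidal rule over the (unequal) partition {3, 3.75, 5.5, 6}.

Subinterval widths: 0.75, 1.75, 0.5.
f(3) = 177, f(3.75) = 320.296875, f(5.5) = 931.375, f(6) = 1194.
On each subinterval the trapezoid contributes (Δs_i/2)·[f(s_{i-1}) + f(s_i)].
Sum = 1813.04296875.

1813.04296875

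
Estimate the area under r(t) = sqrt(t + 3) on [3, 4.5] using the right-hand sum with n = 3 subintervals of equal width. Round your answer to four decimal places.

3.9669

Δt = (4.5 − 3)/3 = 0.5.
Right endpoints: 3.5, 4, 4.5.
r(3.5) ≈ 2.5495, r(4) ≈ 2.6458, r(4.5) ≈ 2.7386.
Sum = Δt · [r(3.5) + r(4) + r(4.5)].
Sum ≈ 3.9669.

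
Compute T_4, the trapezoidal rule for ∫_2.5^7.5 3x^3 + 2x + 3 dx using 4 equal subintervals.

Δx = (7.5 − 2.5)/4 = 1.25.
f(2.5) = 54.875, f(3.75) = 168.703125, f(5) = 388, f(6.25) = 747.921875, f(7.5) = 1283.625.
T_4 = (Δx/2)·[f(x_0) + 2f(x_1) + 2f(x_2) + 2f(x_3) + f(x_4)].
Sum = 2467.34375.

2467.34375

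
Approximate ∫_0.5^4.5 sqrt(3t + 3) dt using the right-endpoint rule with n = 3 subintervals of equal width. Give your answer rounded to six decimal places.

Δt = (4.5 − 0.5)/3 = 4/3.
Right endpoints: 11/6, 19/6, 4.5.
f(11/6) ≈ 2.915476, f(19/6) ≈ 3.535534, f(4.5) ≈ 4.062019.
Sum = Δt · [f(11/6) + f(19/6) + f(4.5)].
Sum ≈ 14.017372.

14.017372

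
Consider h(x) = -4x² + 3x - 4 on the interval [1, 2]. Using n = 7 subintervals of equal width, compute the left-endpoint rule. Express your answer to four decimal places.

Δx = (2 − 1)/7 = 1/7.
Left endpoints: 1, 8/7, 9/7, 10/7, 11/7, 12/7, 13/7.
h(1) = -5, h(8/7) = -284/49, h(9/7) = -331/49, h(10/7) = -386/49, h(11/7) = -449/49, h(12/7) = -520/49, h(13/7) = -599/49.
Sum = Δx · [h(1) + h(8/7) + h(9/7) + ...].
Sum ≈ -8.2041.

-8.2041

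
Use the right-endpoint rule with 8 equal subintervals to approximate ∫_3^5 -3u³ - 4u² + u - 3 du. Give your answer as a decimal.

-582

Δu = (5 − 3)/8 = 0.25.
Right endpoints: 3.25, 3.5, 3.75, 4, 4.25, 4.5, 4.75, 5.
f(3.25) = -144.984375, f(3.5) = -177.125, f(3.75) = -213.703125, f(4) = -255, f(4.25) = -301.296875, f(4.5) = -352.875, f(4.75) = -410.015625, f(5) = -473.
Sum = Δu · [f(3.25) + f(3.5) + f(3.75) + ...].
Sum = -582.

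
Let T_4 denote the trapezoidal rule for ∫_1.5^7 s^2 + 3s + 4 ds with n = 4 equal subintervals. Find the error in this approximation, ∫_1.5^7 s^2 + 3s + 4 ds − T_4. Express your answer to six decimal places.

Exact integral: ∫_1.5^7 f(s) ds ≈ 205.33333333.
T_4 = 207.06640625.
Error ≈ 205.33333333 − 207.06640625 ≈ -1.733073.

-1.733073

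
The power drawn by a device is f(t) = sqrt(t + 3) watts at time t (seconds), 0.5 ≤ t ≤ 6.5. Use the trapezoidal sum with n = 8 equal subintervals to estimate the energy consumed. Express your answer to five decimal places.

15.15046

Δt = (6.5 − 0.5)/8 = 0.75.
f(0.5) ≈ 1.87083, f(1.25) ≈ 2.06155, f(2) ≈ 2.23607, f(2.75) ≈ 2.39792, f(3.5) ≈ 2.54951, f(4.25) ≈ 2.69258, f(5) ≈ 2.82843, f(5.75) ≈ 2.95804, f(6.5) ≈ 3.08221.
T_8 = (Δt/2)·[f(t_0) + 2f(t_1) + ... + 2f(t_{7}) + f(t_8)].
Sum ≈ 15.15046.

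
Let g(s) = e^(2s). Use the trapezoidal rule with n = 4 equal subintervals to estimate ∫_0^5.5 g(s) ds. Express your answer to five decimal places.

46785.10546

Δs = (5.5 − 0)/4 = 1.375.
g(0) ≈ 1.00000, g(1.375) ≈ 15.64263, g(2.75) ≈ 244.69193, g(4.125) ≈ 3827.62582, g(5.5) ≈ 59874.14172.
T_4 = (Δs/2)·[g(s_0) + 2g(s_1) + 2g(s_2) + 2g(s_3) + g(s_4)].
Sum ≈ 46785.10546.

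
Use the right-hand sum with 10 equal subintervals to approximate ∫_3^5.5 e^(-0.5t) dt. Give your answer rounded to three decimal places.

0.299

Δt = (5.5 − 3)/10 = 0.25.
Right endpoints: 3.25, 3.5, 3.75, 4, 4.25, 4.5, 4.75, 5, 5.25, 5.5.
f(3.25) ≈ 0.197, f(3.5) ≈ 0.174, f(3.75) ≈ 0.153, f(4) ≈ 0.135, f(4.25) ≈ 0.119, f(4.5) ≈ 0.105, f(4.75) ≈ 0.093, f(5) ≈ 0.082, f(5.25) ≈ 0.072, f(5.5) ≈ 0.064.
Sum = Δt · [f(3.25) + f(3.5) + f(3.75) + ...].
Sum ≈ 0.299.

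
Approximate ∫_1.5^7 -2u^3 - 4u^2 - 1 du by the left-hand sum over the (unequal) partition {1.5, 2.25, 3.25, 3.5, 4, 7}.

-731.4453125

Subinterval widths: 0.75, 1, 0.25, 0.5, 3.
Left endpoints: 1.5, 2.25, 3.25, 3.5, 4.
f(1.5) = -16.75, f(2.25) = -44.03125, f(3.25) = -111.90625, f(3.5) = -135.75, f(4) = -193.
Sum = Σ Δu_i · f(u_i).
Sum = -731.4453125.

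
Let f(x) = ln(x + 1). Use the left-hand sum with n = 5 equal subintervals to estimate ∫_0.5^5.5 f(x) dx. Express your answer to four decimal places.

Δx = (5.5 − 0.5)/5 = 1.
Left endpoints: 0.5, 1.5, 2.5, 3.5, 4.5.
f(0.5) ≈ 0.4055, f(1.5) ≈ 0.9163, f(2.5) ≈ 1.2528, f(3.5) ≈ 1.5041, f(4.5) ≈ 1.7047.
Sum = Δx · [f(0.5) + f(1.5) + f(2.5) + f(3.5) + f(4.5)].
Sum ≈ 5.7833.

5.7833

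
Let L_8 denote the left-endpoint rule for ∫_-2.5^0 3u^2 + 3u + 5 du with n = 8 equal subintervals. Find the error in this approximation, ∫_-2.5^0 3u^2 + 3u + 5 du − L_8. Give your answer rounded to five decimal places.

Exact integral: ∫_-2.5^0 f(u) du = 18.75.
L_8 ≈ 20.6298828.
Error ≈ 18.75 − 20.6298828 ≈ -1.87988.

-1.87988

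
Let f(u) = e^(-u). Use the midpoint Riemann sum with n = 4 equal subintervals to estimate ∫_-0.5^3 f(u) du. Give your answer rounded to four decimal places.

1.5490

Δu = (3 − (-0.5))/4 = 0.875.
Midpoints: -0.0625, 0.8125, 1.6875, 2.5625.
f(-0.0625) ≈ 1.0645, f(0.8125) ≈ 0.4437, f(1.6875) ≈ 0.1850, f(2.5625) ≈ 0.0771.
Sum = Δu · [f(-0.0625) + f(0.8125) + f(1.6875) + f(2.5625)].
Sum ≈ 1.5490.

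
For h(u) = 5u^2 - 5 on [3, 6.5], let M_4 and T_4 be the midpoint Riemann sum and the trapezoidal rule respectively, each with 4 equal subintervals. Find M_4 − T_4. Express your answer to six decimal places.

-3.349609

M_4 ≈ 394.09179688.
T_4 = 397.44140625.
M_4 − T_4 ≈ -3.349609.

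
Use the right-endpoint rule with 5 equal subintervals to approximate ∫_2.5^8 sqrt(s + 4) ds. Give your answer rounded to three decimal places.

Δs = (8 − 2.5)/5 = 1.1.
Right endpoints: 3.6, 4.7, 5.8, 6.9, 8.
f(3.6) ≈ 2.757, f(4.7) ≈ 2.950, f(5.8) ≈ 3.130, f(6.9) ≈ 3.302, f(8) ≈ 3.464.
Sum = Δs · [f(3.6) + f(4.7) + f(5.8) + f(6.9) + f(8)].
Sum ≈ 17.163.

17.163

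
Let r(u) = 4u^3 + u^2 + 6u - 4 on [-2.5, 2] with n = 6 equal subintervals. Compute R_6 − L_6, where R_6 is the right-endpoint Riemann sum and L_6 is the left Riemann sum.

R_6 = 3.9375.
L_6 = -85.5.
R_6 − L_6 = 89.4375.

89.4375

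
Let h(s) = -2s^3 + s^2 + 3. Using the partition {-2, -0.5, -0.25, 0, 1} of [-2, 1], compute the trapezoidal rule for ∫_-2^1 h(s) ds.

Subinterval widths: 1.5, 0.25, 0.25, 1.
h(-2) = 23, h(-0.5) = 3.5, h(-0.25) = 3.09375, h(0) = 3, h(1) = 2.
On each subinterval the trapezoid contributes (Δs_i/2)·[h(s_{i-1}) + h(s_i)].
Sum = 23.9609375.

23.9609375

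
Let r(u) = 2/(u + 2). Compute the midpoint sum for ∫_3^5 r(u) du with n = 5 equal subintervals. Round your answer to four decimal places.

0.6727

Δu = (5 − 3)/5 = 0.4.
Midpoints: 3.2, 3.6, 4, 4.4, 4.8.
r(3.2) = 5/13, r(3.6) = 5/14, r(4) = 1/3, r(4.4) = 0.3125, r(4.8) = 5/17.
Sum = Δu · [r(3.2) + r(3.6) + r(4) + r(4.4) + r(4.8)].
Sum ≈ 0.6727.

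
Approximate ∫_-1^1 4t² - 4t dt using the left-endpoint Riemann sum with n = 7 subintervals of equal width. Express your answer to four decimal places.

3.9184

Δt = (1 − (-1))/7 = 2/7.
Left endpoints: -1, -5/7, -3/7, -1/7, 1/7, 3/7, 5/7.
f(-1) = 8, f(-5/7) = 240/49, f(-3/7) = 120/49, f(-1/7) = 32/49, f(1/7) = -24/49, f(3/7) = -48/49, f(5/7) = -40/49.
Sum = Δt · [f(-1) + f(-5/7) + f(-3/7) + ...].
Sum ≈ 3.9184.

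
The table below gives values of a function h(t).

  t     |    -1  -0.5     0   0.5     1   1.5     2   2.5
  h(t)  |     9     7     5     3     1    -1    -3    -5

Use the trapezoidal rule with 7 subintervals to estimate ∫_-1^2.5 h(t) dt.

Δt = 0.5.
T_7 = (0.5/2)·[9 + 2·7 + 2·5 + 2·3 + 2·1 + 2·(-1) + 2·(-3) + (-5)] = 7.

7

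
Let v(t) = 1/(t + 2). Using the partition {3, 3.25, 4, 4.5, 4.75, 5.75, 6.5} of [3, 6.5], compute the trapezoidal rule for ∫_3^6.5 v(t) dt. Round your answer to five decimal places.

Subinterval widths: 0.25, 0.75, 0.5, 0.25, 1, 0.75.
v(3) = 0.2, v(3.25) = 4/21, v(4) = 1/6, v(4.5) = 2/13, v(4.75) = 4/27, v(5.75) = 4/31, v(6.5) = 2/17.
On each subinterval the trapezoid contributes (Δt_i/2)·[v(t_{i-1}) + v(t_i)].
Sum ≈ 0.53171.

0.53171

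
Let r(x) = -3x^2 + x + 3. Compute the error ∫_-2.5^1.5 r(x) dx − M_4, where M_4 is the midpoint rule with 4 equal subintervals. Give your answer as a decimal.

Exact integral: ∫_-2.5^1.5 r(x) dx = -9.
M_4 = -8.
Error = -9 − (-8) = -1.

-1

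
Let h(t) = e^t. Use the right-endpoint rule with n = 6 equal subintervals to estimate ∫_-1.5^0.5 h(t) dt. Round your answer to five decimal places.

1.67637

Δt = (0.5 − (-1.5))/6 = 1/3.
Right endpoints: -7/6, -5/6, -0.5, -1/6, 1/6, 0.5.
h(-7/6) ≈ 0.31140, h(-5/6) ≈ 0.43460, h(-0.5) ≈ 0.60653, h(-1/6) ≈ 0.84648, h(1/6) ≈ 1.18136, h(0.5) ≈ 1.64872.
Sum = Δt · [h(-7/6) + h(-5/6) + h(-0.5) + ...].
Sum ≈ 1.67637.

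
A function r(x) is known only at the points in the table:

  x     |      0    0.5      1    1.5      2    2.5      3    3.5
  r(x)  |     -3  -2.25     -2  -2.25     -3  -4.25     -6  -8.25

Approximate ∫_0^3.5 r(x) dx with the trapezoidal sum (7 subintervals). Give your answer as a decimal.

Δx = 0.5.
T_7 = (0.5/2)·[(-3) + 2·(-2.25) + 2·(-2) + 2·(-2.25) + 2·(-3) + 2·(-4.25) + 2·(-6) + (-8.25)] = -12.6875.

-12.6875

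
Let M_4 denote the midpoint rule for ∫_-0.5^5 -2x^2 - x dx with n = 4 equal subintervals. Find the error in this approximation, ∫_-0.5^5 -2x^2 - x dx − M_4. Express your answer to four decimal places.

Exact integral: ∫_-0.5^5 f(x) dx ≈ -95.791667.
M_4 = -94.05859375.
Error ≈ -95.791667 − (-94.05859375) ≈ -1.7331.

-1.7331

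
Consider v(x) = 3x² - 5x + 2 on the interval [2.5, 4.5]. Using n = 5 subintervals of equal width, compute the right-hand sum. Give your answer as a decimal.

51.06

Δx = (4.5 − 2.5)/5 = 0.4.
Right endpoints: 2.9, 3.3, 3.7, 4.1, 4.5.
v(2.9) = 12.73, v(3.3) = 18.17, v(3.7) = 24.57, v(4.1) = 31.93, v(4.5) = 40.25.
Sum = Δx · [v(2.9) + v(3.3) + v(3.7) + v(4.1) + v(4.5)].
Sum = 51.06.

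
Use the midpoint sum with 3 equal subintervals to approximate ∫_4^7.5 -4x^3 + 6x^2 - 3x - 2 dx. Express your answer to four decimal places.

-2234.6771

Δx = (7.5 − 4)/3 = 7/6.
Midpoints: 55/12, 5.75, 83/12.
f(55/12) = -118729/432, f(5.75) = -581.3125, f(83/12) = -457613/432.
Sum = Δx · [f(55/12) + f(5.75) + f(83/12)].
Sum ≈ -2234.6771.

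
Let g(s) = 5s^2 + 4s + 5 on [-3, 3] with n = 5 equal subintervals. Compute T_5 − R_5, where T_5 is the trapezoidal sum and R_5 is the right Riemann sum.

T_5 = 127.2.
R_5 = 141.6.
T_5 − R_5 = -14.4.

-14.4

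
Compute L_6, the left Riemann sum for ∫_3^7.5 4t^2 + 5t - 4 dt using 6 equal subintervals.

Δt = (7.5 − 3)/6 = 0.75.
Left endpoints: 3, 3.75, 4.5, 5.25, 6, 6.75.
f(3) = 47, f(3.75) = 71, f(4.5) = 99.5, f(5.25) = 132.5, f(6) = 170, f(6.75) = 212.
Sum = Δt · [f(3) + f(3.75) + f(4.5) + ...].
Sum = 549.

549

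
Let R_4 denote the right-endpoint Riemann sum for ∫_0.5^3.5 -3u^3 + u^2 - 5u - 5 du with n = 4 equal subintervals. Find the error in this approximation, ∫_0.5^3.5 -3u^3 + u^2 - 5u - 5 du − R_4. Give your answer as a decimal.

54

Exact integral: ∫_0.5^3.5 f(u) du = -143.25.
R_4 = -197.25.
Error = -143.25 − (-197.25) = 54.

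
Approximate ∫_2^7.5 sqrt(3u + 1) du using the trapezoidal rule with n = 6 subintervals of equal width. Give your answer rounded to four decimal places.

Δu = (7.5 − 2)/6 = 11/12.
f(2) ≈ 2.6458, f(35/12) ≈ 3.1225, f(23/6) ≈ 3.5355, f(4.75) ≈ 3.9051, f(17/3) ≈ 4.2426, f(79/12) ≈ 4.5552, f(7.5) ≈ 4.8477.
T_6 = (Δu/2)·[f(u_0) + 2f(u_1) + ... + 2f(u_{5}) + f(u_6)].
Sum ≈ 21.1821.

21.1821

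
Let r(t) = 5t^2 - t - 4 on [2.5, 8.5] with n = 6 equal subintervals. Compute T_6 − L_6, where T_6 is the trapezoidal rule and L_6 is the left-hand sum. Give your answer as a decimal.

162

T_6 = 945.5.
L_6 = 783.5.
T_6 − L_6 = 162.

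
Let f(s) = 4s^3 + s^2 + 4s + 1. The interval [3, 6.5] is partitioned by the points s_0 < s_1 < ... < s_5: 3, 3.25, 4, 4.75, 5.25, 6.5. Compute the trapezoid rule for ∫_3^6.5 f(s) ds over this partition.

1888.140625

Subinterval widths: 0.25, 0.75, 0.75, 0.5, 1.25.
f(3) = 130, f(3.25) = 161.875, f(4) = 289, f(4.75) = 471.25, f(5.25) = 628.375, f(6.5) = 1167.75.
On each subinterval the trapezoid contributes (Δs_i/2)·[f(s_{i-1}) + f(s_i)].
Sum = 1888.140625.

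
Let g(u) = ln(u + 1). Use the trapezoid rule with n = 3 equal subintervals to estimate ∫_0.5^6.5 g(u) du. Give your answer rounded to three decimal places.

8.335

Δu = (6.5 − 0.5)/3 = 2.
g(0.5) ≈ 0.405, g(2.5) ≈ 1.253, g(4.5) ≈ 1.705, g(6.5) ≈ 2.015.
T_3 = (Δu/2)·[g(u_0) + 2g(u_1) + 2g(u_2) + g(u_3)].
Sum ≈ 8.335.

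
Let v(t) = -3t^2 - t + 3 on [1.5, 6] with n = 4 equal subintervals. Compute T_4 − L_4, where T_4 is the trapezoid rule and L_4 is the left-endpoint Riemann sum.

T_4 = -218.84765625.
L_4 = -159.36328125.
T_4 − L_4 = -59.484375.

-59.484375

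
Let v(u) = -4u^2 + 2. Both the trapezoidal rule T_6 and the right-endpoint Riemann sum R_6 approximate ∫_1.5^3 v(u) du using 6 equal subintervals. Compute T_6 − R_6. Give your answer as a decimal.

3.375

T_6 = -28.5625.
R_6 = -31.9375.
T_6 − R_6 = 3.375.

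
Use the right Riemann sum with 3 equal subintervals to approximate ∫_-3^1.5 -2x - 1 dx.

Δx = (1.5 − (-3))/3 = 1.5.
Right endpoints: -1.5, 0, 1.5.
f(-1.5) = 2, f(0) = -1, f(1.5) = -4.
Sum = Δx · [f(-1.5) + f(0) + f(1.5)].
Sum = -4.5.

-4.5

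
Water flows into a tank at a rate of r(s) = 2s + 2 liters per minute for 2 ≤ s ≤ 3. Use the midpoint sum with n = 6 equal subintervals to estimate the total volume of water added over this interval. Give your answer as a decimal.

7

Δs = (3 − 2)/6 = 1/6.
Midpoints: 25/12, 2.25, 29/12, 31/12, 2.75, 35/12.
r(25/12) = 37/6, r(2.25) = 6.5, r(29/12) = 41/6, r(31/12) = 43/6, r(2.75) = 7.5, r(35/12) = 47/6.
Sum = Δs · [r(25/12) + r(2.25) + r(29/12) + ...].
Sum = 7.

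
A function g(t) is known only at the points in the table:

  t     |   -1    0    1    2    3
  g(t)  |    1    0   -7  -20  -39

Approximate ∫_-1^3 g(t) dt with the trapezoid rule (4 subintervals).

Δt = 1.
T_4 = (1/2)·[1 + 2·0 + 2·(-7) + 2·(-20) + (-39)] = -46.

-46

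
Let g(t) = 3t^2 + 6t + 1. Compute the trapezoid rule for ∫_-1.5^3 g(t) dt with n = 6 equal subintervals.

Δt = (3 − (-1.5))/6 = 0.75.
g(-1.5) = -1.25, g(-0.75) = -1.8125, g(0) = 1, g(0.75) = 7.1875, g(1.5) = 16.75, g(2.25) = 29.6875, g(3) = 46.
T_6 = (Δt/2)·[g(t_0) + 2g(t_1) + ... + 2g(t_{5}) + g(t_6)].
Sum = 56.390625.

56.390625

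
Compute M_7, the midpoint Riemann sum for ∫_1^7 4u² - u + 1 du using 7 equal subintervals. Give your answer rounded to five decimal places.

Δu = (7 − 1)/7 = 6/7.
Midpoints: 10/7, 16/7, 22/7, 4, 34/7, 40/7, 46/7.
f(10/7) = 379/49, f(16/7) = 961/49, f(22/7) = 1831/49, f(4) = 61, f(34/7) = 4435/49, f(40/7) = 6169/49, f(46/7) = 8191/49.
Sum = Δu · [f(10/7) + f(16/7) + f(22/7) + ...].
Sum ≈ 436.53061.

436.53061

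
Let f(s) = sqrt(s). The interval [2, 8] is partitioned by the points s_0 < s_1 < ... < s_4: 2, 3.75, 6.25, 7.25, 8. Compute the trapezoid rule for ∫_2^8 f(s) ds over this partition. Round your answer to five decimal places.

Subinterval widths: 1.75, 2.5, 1, 0.75.
f(2) ≈ 1.41421, f(3.75) ≈ 1.93649, f(6.25) ≈ 2.50000, f(7.25) ≈ 2.69258, f(8) ≈ 2.82843.
On each subinterval the trapezoid contributes (Δs_i/2)·[f(s_{i-1}) + f(s_i)].
Sum ≈ 13.14415.

13.14415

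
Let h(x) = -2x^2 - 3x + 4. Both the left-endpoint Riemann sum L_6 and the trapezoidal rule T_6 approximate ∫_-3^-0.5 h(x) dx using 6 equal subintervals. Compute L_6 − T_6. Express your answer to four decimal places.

L_6 ≈ 2.980324.
T_6 ≈ 5.063657.
L_6 − T_6 ≈ -2.0833.

-2.0833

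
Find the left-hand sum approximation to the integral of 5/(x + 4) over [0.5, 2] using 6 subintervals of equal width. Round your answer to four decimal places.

1.4737

Δx = (2 − 0.5)/6 = 0.25.
Left endpoints: 0.5, 0.75, 1, 1.25, 1.5, 1.75.
f(0.5) = 10/9, f(0.75) = 20/19, f(1) = 1, f(1.25) = 20/21, f(1.5) = 10/11, f(1.75) = 20/23.
Sum = Δx · [f(0.5) + f(0.75) + f(1) + ...].
Sum ≈ 1.4737.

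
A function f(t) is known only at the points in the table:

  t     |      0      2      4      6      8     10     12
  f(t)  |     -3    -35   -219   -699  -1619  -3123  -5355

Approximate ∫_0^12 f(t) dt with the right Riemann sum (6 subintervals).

Δt = 2.
Sum = 2·[(-35) + (-219) + (-699) + (-1619) + (-3123) + (-5355)] = -22100.

-22100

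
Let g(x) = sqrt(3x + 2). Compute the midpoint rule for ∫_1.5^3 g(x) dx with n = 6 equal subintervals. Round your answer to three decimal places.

4.425

Δx = (3 − 1.5)/6 = 0.25.
Midpoints: 1.625, 1.875, 2.125, 2.375, 2.625, 2.875.
g(1.625) ≈ 2.622, g(1.875) ≈ 2.761, g(2.125) ≈ 2.894, g(2.375) ≈ 3.021, g(2.625) ≈ 3.142, g(2.875) ≈ 3.260.
Sum = Δx · [g(1.625) + g(1.875) + g(2.125) + ...].
Sum ≈ 4.425.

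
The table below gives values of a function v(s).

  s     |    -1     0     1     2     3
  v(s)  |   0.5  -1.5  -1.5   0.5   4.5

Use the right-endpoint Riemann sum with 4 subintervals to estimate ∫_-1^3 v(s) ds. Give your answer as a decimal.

2

Δs = 1.
Sum = 1·[(-1.5) + (-1.5) + 0.5 + 4.5] = 2.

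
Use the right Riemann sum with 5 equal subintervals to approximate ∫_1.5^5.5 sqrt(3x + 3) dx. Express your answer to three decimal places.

Δx = (5.5 − 1.5)/5 = 0.8.
Right endpoints: 2.3, 3.1, 3.9, 4.7, 5.5.
f(2.3) ≈ 3.146, f(3.1) ≈ 3.507, f(3.9) ≈ 3.834, f(4.7) ≈ 4.135, f(5.5) ≈ 4.416.
Sum = Δx · [f(2.3) + f(3.1) + f(3.9) + f(4.7) + f(5.5)].
Sum ≈ 15.231.

15.231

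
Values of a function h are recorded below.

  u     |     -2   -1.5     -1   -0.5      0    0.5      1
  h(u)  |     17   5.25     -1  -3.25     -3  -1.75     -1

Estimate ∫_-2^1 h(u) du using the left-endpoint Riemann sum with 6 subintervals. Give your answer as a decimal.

6.625

Δu = 0.5.
Sum = 0.5·[17 + 5.25 + (-1) + (-3.25) + (-3) + (-1.75)] = 6.625.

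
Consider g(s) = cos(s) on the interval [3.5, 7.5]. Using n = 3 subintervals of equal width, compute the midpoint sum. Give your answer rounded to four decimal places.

1.3894

Δs = (7.5 − 3.5)/3 = 4/3.
Midpoints: 25/6, 5.5, 41/6.
g(25/6) ≈ -0.5190, g(5.5) ≈ 0.7087, g(41/6) ≈ 0.8524.
Sum = Δs · [g(25/6) + g(5.5) + g(41/6)].
Sum ≈ 1.3894.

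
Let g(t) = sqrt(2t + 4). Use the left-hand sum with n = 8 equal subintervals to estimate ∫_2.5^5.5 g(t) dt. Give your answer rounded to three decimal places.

10.200

Δt = (5.5 − 2.5)/8 = 0.375.
Left endpoints: 2.5, 2.875, 3.25, 3.625, 4, 4.375, 4.75, 5.125.
g(2.5) ≈ 3.000, g(2.875) ≈ 3.122, g(3.25) ≈ 3.240, g(3.625) ≈ 3.354, g(4) ≈ 3.464, g(4.375) ≈ 3.571, g(4.75) ≈ 3.674, g(5.125) ≈ 3.775.
Sum = Δt · [g(2.5) + g(2.875) + g(3.25) + ...].
Sum ≈ 10.200.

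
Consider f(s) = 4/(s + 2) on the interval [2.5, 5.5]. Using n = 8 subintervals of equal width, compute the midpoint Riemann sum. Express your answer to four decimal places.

2.0426

Δs = (5.5 − 2.5)/8 = 0.375.
Midpoints: 2.6875, 3.0625, 3.4375, 3.8125, 4.1875, 4.5625, 4.9375, 5.3125.
f(2.6875) = 64/75, f(3.0625) = 64/81, f(3.4375) = 64/87, f(3.8125) = 64/93, f(4.1875) = 64/99, f(4.5625) = 64/105, f(4.9375) = 64/111, f(5.3125) = 64/117.
Sum = Δs · [f(2.6875) + f(3.0625) + f(3.4375) + ...].
Sum ≈ 2.0426.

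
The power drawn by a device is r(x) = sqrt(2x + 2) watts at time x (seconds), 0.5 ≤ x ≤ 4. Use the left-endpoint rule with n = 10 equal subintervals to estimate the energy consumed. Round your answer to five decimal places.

8.55592

Δx = (4 − 0.5)/10 = 0.35.
Left endpoints: 0.5, 0.85, 1.2, 1.55, 1.9, 2.25, 2.6, 2.95, 3.3, 3.65.
r(0.5) ≈ 1.73205, r(0.85) ≈ 1.92354, r(1.2) ≈ 2.09762, r(1.55) ≈ 2.25832, r(1.9) ≈ 2.40832, r(2.25) ≈ 2.54951, r(2.6) ≈ 2.68328, r(2.95) ≈ 2.81069, r(3.3) ≈ 2.93258, r(3.65) ≈ 3.04959.
Sum = Δx · [r(0.5) + r(0.85) + r(1.2) + ...].
Sum ≈ 8.55592.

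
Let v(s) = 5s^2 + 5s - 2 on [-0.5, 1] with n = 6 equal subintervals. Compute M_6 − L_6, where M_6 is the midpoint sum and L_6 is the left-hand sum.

M_6 = 0.7109375.
L_6 = -0.578125.
M_6 − L_6 = 1.2890625.

1.2890625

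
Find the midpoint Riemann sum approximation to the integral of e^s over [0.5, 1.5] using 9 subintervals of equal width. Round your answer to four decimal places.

2.8315

Δs = (1.5 − 0.5)/9 = 1/9.
Midpoints: 5/9, 2/3, 7/9, 8/9, 1, 10/9, 11/9, 4/3, 13/9.
f(5/9) ≈ 1.7429, f(2/3) ≈ 1.9477, f(7/9) ≈ 2.1766, f(8/9) ≈ 2.4324, f(1) ≈ 2.7183, f(10/9) ≈ 3.0377, f(11/9) ≈ 3.3947, f(4/3) ≈ 3.7937, f(13/9) ≈ 4.2395.
Sum = Δs · [f(5/9) + f(2/3) + f(7/9) + ...].
Sum ≈ 2.8315.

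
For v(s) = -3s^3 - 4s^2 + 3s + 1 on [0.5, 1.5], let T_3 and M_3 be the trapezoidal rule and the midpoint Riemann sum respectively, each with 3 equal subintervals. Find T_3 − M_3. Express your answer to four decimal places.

-0.3611

T_3 ≈ -4.324074.
M_3 ≈ -3.962963.
T_3 − M_3 ≈ -0.3611.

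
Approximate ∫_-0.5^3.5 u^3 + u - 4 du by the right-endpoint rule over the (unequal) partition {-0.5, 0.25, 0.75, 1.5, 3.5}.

Subinterval widths: 0.75, 0.5, 0.75, 2.
Right endpoints: 0.25, 0.75, 1.5, 3.5.
f(0.25) = -3.734375, f(0.75) = -2.828125, f(1.5) = 0.875, f(3.5) = 42.375.
Sum = Σ Δu_i · f(u_i).
Sum = 81.19140625.

81.19140625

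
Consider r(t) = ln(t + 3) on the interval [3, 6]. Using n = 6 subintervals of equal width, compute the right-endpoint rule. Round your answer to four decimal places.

Δt = (6 − 3)/6 = 0.5.
Right endpoints: 3.5, 4, 4.5, 5, 5.5, 6.
r(3.5) ≈ 1.8718, r(4) ≈ 1.9459, r(4.5) ≈ 2.0149, r(5) ≈ 2.0794, r(5.5) ≈ 2.1401, r(6) ≈ 2.1972.
Sum = Δt · [r(3.5) + r(4) + r(4.5) + ...].
Sum ≈ 6.1247.

6.1247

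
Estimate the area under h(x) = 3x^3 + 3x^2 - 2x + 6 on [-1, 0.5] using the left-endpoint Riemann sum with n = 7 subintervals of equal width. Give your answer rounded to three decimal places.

10.381

Δx = (0.5 − (-1))/7 = 3/14.
Left endpoints: -1, -11/14, -4/7, -5/14, -1/7, 1/14, 2/7.
h(-1) = 8, h(-11/14) = 21865/2744, h(-4/7) = 2594/343, h(-5/14) = 19099/2744, h(-1/7) = 2174/343, h(1/14) = 16117/2744, h(2/7) = 1970/343.
Sum = Δx · [h(-1) + h(-11/14) + h(-4/7) + ...].
Sum ≈ 10.381.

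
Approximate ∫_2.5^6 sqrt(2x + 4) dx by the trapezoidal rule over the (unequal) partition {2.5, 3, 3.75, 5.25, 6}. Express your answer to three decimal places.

12.325

Subinterval widths: 0.5, 0.75, 1.5, 0.75.
f(2.5) ≈ 3.000, f(3) ≈ 3.162, f(3.75) ≈ 3.391, f(5.25) ≈ 3.808, f(6) ≈ 4.000.
On each subinterval the trapezoid contributes (Δx_i/2)·[f(x_{i-1}) + f(x_i)].
Sum ≈ 12.325.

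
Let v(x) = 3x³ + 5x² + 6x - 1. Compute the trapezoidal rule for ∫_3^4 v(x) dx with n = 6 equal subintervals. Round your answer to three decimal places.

Δx = (4 − 3)/6 = 1/6.
v(3) = 143, v(19/6) = 11765/72, v(10/3) = 557/3, v(3.5) = 209.875, v(11/3) = 2125/9, v(23/6) = 6347/24, v(4) = 295.
T_6 = (Δx/2)·[v(x_0) + 2v(x_1) + ... + 2v(x_{5}) + v(x_6)].
Sum ≈ 213.086.

213.086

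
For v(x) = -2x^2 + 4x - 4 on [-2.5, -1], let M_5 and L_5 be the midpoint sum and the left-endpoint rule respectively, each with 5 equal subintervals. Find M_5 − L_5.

M_5 = -26.2275.
L_5 = -28.77.
M_5 − L_5 = 2.5425.

2.5425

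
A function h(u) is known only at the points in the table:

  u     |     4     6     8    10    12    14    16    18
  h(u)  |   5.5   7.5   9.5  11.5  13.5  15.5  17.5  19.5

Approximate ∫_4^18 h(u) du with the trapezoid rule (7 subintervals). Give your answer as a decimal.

Δu = 2.
T_7 = (2/2)·[5.5 + 2·7.5 + 2·9.5 + 2·11.5 + 2·13.5 + 2·15.5 + 2·17.5 + 19.5] = 175.

175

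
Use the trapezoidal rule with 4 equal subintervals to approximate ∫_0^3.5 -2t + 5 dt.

Δt = (3.5 − 0)/4 = 0.875.
f(0) = 5, f(0.875) = 3.25, f(1.75) = 1.5, f(2.625) = -0.25, f(3.5) = -2.
T_4 = (Δt/2)·[f(t_0) + 2f(t_1) + 2f(t_2) + 2f(t_3) + f(t_4)].
Sum = 5.25.

5.25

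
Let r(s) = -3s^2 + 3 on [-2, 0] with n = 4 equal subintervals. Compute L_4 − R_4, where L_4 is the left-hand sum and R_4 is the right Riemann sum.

L_4 = -5.25.
R_4 = 0.75.
L_4 − R_4 = -6.

-6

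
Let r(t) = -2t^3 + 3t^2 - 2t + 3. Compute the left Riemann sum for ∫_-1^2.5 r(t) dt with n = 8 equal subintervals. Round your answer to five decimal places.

8.03564

Δt = (2.5 − (-1))/8 = 0.4375.
Left endpoints: -1, -0.5625, -0.125, 0.3125, 0.75, 1.1875, 1.625, 2.0625.
r(-1) = 10, r(-0.5625) = 11121/2048, r(-0.125) = 3.30078125, r(0.3125) = 5339/2048, r(0.75) = 2.34375, r(1.1875) = 3085/2048, r(1.625) = -0.91015625, r(2.0625) = -12105/2048.
Sum = Δt · [r(-1) + r(-0.5625) + r(-0.125) + ...].
Sum ≈ 8.03564.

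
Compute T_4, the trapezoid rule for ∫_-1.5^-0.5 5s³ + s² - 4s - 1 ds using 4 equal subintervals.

-2.3125

Δs = (-0.5 − (-1.5))/4 = 0.25.
f(-1.5) = -9.625, f(-1.25) = -4.203125, f(-1) = -1, f(-0.75) = 0.453125, f(-0.5) = 0.625.
T_4 = (Δs/2)·[f(s_0) + 2f(s_1) + 2f(s_2) + 2f(s_3) + f(s_4)].
Sum = -2.3125.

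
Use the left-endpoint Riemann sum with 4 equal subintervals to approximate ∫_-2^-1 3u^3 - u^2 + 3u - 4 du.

-25.609375

Δu = (-1 − (-2))/4 = 0.25.
Left endpoints: -2, -1.75, -1.5, -1.25.
f(-2) = -38, f(-1.75) = -28.390625, f(-1.5) = -20.875, f(-1.25) = -15.171875.
Sum = Δu · [f(-2) + f(-1.75) + f(-1.5) + f(-1.25)].
Sum = -25.609375.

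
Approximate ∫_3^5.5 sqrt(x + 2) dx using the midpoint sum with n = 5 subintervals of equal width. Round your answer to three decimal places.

6.240

Δx = (5.5 − 3)/5 = 0.5.
Midpoints: 3.25, 3.75, 4.25, 4.75, 5.25.
f(3.25) ≈ 2.291, f(3.75) ≈ 2.398, f(4.25) ≈ 2.500, f(4.75) ≈ 2.598, f(5.25) ≈ 2.693.
Sum = Δx · [f(3.25) + f(3.75) + f(4.25) + f(4.75) + f(5.25)].
Sum ≈ 6.240.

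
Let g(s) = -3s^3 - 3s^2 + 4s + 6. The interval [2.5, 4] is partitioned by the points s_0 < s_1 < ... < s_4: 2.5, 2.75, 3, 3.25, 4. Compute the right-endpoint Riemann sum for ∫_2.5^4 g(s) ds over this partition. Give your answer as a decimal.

-231.9375

Subinterval widths: 0.25, 0.25, 0.25, 0.75.
Right endpoints: 2.75, 3, 3.25, 4.
g(2.75) = -68.078125, g(3) = -90, g(3.25) = -115.671875, g(4) = -218.
Sum = Σ Δs_i · g(s_i).
Sum = -231.9375.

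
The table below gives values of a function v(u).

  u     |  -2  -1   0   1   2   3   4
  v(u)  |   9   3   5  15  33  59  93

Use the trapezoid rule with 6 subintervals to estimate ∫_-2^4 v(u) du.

166

Δu = 1.
T_6 = (1/2)·[9 + 2·3 + 2·5 + 2·15 + 2·33 + 2·59 + 93] = 166.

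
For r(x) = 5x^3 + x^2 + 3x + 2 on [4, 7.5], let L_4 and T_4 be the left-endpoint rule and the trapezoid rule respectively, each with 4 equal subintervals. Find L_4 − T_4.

L_4 ≈ 3055.65723.
T_4 ≈ 3860.71191.
L_4 − T_4 = -805.0546875.

-805.0546875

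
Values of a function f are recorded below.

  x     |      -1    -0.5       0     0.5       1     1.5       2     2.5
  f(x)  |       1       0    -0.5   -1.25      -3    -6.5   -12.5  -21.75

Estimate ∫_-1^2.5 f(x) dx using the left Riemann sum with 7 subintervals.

-11.375

Δx = 0.5.
Sum = 0.5·[1 + 0 + (-0.5) + (-1.25) + (-3) + (-6.5) + (-12.5)] = -11.375.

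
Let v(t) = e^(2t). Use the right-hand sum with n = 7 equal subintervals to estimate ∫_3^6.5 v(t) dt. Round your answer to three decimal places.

Δt = (6.5 − 3)/7 = 0.5.
Right endpoints: 3.5, 4, 4.5, 5, 5.5, 6, 6.5.
v(3.5) ≈ 1096.633, v(4) ≈ 2980.958, v(4.5) ≈ 8103.084, v(5) ≈ 22026.466, v(5.5) ≈ 59874.142, v(6) ≈ 162754.791, v(6.5) ≈ 442413.392.
Sum = Δt · [v(3.5) + v(4) + v(4.5) + ...].
Sum ≈ 349624.733.

349624.733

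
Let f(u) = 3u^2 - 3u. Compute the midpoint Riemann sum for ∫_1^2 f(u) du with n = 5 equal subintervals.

Δu = (2 − 1)/5 = 0.2.
Midpoints: 1.1, 1.3, 1.5, 1.7, 1.9.
f(1.1) = 0.33, f(1.3) = 1.17, f(1.5) = 2.25, f(1.7) = 3.57, f(1.9) = 5.13.
Sum = Δu · [f(1.1) + f(1.3) + f(1.5) + f(1.7) + f(1.9)].
Sum = 2.49.

2.49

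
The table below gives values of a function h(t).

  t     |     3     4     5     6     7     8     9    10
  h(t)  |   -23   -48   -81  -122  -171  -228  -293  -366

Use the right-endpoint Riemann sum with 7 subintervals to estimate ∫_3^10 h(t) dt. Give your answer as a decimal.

-1309

Δt = 1.
Sum = 1·[(-48) + (-81) + (-122) + (-171) + (-228) + (-293) + (-366)] = -1309.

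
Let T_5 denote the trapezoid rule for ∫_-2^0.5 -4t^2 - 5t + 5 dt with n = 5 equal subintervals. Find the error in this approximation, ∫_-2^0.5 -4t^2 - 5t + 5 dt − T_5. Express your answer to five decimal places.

0.41667

Exact integral: ∫_-2^0.5 f(t) dt ≈ 11.0416667.
T_5 = 10.625.
Error ≈ 11.0416667 − 10.625 ≈ 0.41667.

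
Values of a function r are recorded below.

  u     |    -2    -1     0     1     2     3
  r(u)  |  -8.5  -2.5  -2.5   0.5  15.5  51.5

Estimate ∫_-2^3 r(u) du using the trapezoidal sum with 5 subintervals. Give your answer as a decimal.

32.5

Δu = 1.
T_5 = (1/2)·[(-8.5) + 2·(-2.5) + 2·(-2.5) + 2·0.5 + 2·15.5 + 51.5] = 32.5.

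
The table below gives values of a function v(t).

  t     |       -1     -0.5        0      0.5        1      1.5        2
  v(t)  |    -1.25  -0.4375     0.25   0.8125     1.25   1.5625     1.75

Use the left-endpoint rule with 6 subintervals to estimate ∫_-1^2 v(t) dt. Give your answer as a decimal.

1.09375

Δt = 0.5.
Sum = 0.5·[(-1.25) + (-0.4375) + 0.25 + 0.8125 + 1.25 + 1.5625] = 1.09375.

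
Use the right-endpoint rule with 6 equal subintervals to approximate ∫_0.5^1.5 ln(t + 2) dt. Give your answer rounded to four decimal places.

1.1217

Δt = (1.5 − 0.5)/6 = 1/6.
Right endpoints: 2/3, 5/6, 1, 7/6, 4/3, 1.5.
f(2/3) ≈ 0.9808, f(5/6) ≈ 1.0415, f(1) ≈ 1.0986, f(7/6) ≈ 1.1527, f(4/3) ≈ 1.2040, f(1.5) ≈ 1.2528.
Sum = Δt · [f(2/3) + f(5/6) + f(1) + ...].
Sum ≈ 1.1217.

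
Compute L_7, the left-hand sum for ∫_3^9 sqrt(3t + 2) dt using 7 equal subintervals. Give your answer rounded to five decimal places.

Δt = (9 − 3)/7 = 6/7.
Left endpoints: 3, 27/7, 33/7, 39/7, 45/7, 51/7, 57/7.
f(3) ≈ 3.31662, f(27/7) ≈ 3.68394, f(33/7) ≈ 4.01782, f(39/7) ≈ 4.32600, f(45/7) ≈ 4.61364, f(51/7) ≈ 4.88438, f(57/7) ≈ 5.14087.
Sum = Δt · [f(3) + f(27/7) + f(33/7) + ...].
Sum ≈ 25.69995.

25.69995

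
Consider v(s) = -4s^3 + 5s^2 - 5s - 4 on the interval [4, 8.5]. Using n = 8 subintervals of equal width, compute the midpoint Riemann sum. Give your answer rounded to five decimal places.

Δs = (8.5 − 4)/8 = 0.5625.
Midpoints: 4.28125, 4.84375, 5.40625, 5.96875, 6.53125, 7.09375, 7.65625, 8.21875.
v(4.28125) = -2028721/8192, v(4.84375) = -2994043/8192, v(5.40625) = -4234765/8192, v(5.96875) = -5785879/8192, v(6.53125) = -7682377/8192, v(7.09375) = -9959251/8192, v(7.65625) = -12651493/8192, v(8.21875) = -15794095/8192.
Sum = Δs · [v(4.28125) + v(4.84375) + v(5.40625) + ...].
Sum ≈ -4197.50684.

-4197.50684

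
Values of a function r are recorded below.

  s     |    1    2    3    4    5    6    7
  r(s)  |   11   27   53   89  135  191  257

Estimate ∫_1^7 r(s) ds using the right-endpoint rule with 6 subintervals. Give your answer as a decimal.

752

Δs = 1.
Sum = 1·[27 + 53 + 89 + 135 + 191 + 257] = 752.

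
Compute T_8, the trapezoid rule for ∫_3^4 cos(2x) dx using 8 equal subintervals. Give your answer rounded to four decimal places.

0.6311

Δx = (4 − 3)/8 = 0.125.
f(3) ≈ 0.9602, f(3.125) ≈ 0.9994, f(3.25) ≈ 0.9766, f(3.375) ≈ 0.8930, f(3.5) ≈ 0.7539, f(3.625) ≈ 0.5679, f(3.75) ≈ 0.3466, f(3.875) ≈ 0.1038, f(4) ≈ -0.1455.
T_8 = (Δx/2)·[f(x_0) + 2f(x_1) + ... + 2f(x_{7}) + f(x_8)].
Sum ≈ 0.6311.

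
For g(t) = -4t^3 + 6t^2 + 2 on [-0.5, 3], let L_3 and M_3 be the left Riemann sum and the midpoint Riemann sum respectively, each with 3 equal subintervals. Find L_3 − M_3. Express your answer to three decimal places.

L_3 ≈ 5.83333.
M_3 ≈ -16.11458.
L_3 − M_3 ≈ 21.948.

21.948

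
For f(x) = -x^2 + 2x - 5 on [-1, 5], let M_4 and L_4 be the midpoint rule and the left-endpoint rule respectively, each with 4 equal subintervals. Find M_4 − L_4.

M_4 = -46.875.
L_4 = -41.25.
M_4 − L_4 = -5.625.

-5.625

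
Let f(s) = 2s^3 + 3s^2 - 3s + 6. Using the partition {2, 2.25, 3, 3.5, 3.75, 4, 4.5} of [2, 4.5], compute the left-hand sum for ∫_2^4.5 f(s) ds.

224.015625

Subinterval widths: 0.25, 0.75, 0.5, 0.25, 0.25, 0.5.
Left endpoints: 2, 2.25, 3, 3.5, 3.75, 4.
f(2) = 28, f(2.25) = 37.21875, f(3) = 78, f(3.5) = 118, f(3.75) = 142.40625, f(4) = 170.
Sum = Σ Δs_i · f(s_i).
Sum = 224.015625.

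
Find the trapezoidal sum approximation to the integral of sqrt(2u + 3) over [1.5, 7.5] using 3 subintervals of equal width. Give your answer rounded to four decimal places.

20.5000

Δu = (7.5 − 1.5)/3 = 2.
f(1.5) ≈ 2.4495, f(3.5) ≈ 3.1623, f(5.5) ≈ 3.7417, f(7.5) ≈ 4.2426.
T_3 = (Δu/2)·[f(u_0) + 2f(u_1) + 2f(u_2) + f(u_3)].
Sum ≈ 20.5000.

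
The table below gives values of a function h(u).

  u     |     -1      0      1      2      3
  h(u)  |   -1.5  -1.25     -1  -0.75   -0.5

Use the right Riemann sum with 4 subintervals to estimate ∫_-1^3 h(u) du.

Δu = 1.
Sum = 1·[(-1.25) + (-1) + (-0.75) + (-0.5)] = -3.5.

-3.5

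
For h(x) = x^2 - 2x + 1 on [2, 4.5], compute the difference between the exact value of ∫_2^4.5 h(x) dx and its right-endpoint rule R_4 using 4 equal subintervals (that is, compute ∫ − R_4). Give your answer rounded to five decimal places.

-3.67839

Exact integral: ∫_2^4.5 h(x) dx ≈ 13.9583333.
R_4 = 17.63671875.
Error ≈ 13.9583333 − 17.63671875 ≈ -3.67839.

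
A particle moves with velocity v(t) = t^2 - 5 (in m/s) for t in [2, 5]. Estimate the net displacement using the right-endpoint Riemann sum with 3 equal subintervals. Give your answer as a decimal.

35

Δt = (5 − 2)/3 = 1.
Right endpoints: 3, 4, 5.
v(3) = 4, v(4) = 11, v(5) = 20.
Sum = Δt · [v(3) + v(4) + v(5)].
Sum = 35.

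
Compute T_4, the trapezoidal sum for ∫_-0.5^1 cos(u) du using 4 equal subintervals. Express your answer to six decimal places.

Δu = (1 − (-0.5))/4 = 0.375.
f(-0.5) ≈ 0.877583, f(-0.125) ≈ 0.992198, f(0.25) ≈ 0.968912, f(0.625) ≈ 0.810963, f(1) ≈ 0.540302.
T_4 = (Δu/2)·[f(u_0) + 2f(u_1) + 2f(u_2) + 2f(u_3) + f(u_4)].
Sum ≈ 1.305381.

1.305381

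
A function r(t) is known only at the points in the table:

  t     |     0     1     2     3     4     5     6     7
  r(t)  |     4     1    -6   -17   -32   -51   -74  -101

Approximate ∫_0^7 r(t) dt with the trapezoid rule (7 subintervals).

Δt = 1.
T_7 = (1/2)·[4 + 2·1 + 2·(-6) + 2·(-17) + 2·(-32) + 2·(-51) + 2·(-74) + (-101)] = -227.5.

-227.5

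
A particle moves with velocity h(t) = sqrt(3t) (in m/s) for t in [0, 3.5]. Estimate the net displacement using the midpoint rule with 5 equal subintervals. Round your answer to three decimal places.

7.613

Δt = (3.5 − 0)/5 = 0.7.
Midpoints: 0.35, 1.05, 1.75, 2.45, 3.15.
h(0.35) ≈ 1.025, h(1.05) ≈ 1.775, h(1.75) ≈ 2.291, h(2.45) ≈ 2.711, h(3.15) ≈ 3.074.
Sum = Δt · [h(0.35) + h(1.05) + h(1.75) + h(2.45) + h(3.15)].
Sum ≈ 7.613.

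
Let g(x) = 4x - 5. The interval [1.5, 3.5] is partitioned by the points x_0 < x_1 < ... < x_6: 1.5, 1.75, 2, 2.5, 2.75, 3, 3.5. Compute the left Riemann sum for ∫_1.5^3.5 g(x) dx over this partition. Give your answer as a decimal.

8.5

Subinterval widths: 0.25, 0.25, 0.5, 0.25, 0.25, 0.5.
Left endpoints: 1.5, 1.75, 2, 2.5, 2.75, 3.
g(1.5) = 1, g(1.75) = 2, g(2) = 3, g(2.5) = 5, g(2.75) = 6, g(3) = 7.
Sum = Σ Δx_i · g(x_i).
Sum = 8.5.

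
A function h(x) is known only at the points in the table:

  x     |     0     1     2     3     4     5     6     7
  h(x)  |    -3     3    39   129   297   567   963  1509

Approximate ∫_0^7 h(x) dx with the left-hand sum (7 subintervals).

1995

Δx = 1.
Sum = 1·[(-3) + 3 + 39 + 129 + 297 + 567 + 963] = 1995.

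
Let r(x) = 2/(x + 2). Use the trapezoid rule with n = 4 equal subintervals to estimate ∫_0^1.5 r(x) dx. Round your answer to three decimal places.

1.123

Δx = (1.5 − 0)/4 = 0.375.
r(0) = 1, r(0.375) = 16/19, r(0.75) = 8/11, r(1.125) = 0.64, r(1.5) = 4/7.
T_4 = (Δx/2)·[r(x_0) + 2r(x_1) + 2r(x_2) + 2r(x_3) + r(x_4)].
Sum ≈ 1.123.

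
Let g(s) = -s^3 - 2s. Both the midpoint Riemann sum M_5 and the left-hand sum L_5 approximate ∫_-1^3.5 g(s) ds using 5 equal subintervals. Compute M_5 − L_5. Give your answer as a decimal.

M_5 = -47.3765625.
L_5 = -27.
M_5 − L_5 = -20.3765625.

-20.3765625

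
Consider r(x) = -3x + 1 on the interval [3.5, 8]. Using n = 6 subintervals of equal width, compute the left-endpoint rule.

Δx = (8 − 3.5)/6 = 0.75.
Left endpoints: 3.5, 4.25, 5, 5.75, 6.5, 7.25.
r(3.5) = -9.5, r(4.25) = -11.75, r(5) = -14, r(5.75) = -16.25, r(6.5) = -18.5, r(7.25) = -20.75.
Sum = Δx · [r(3.5) + r(4.25) + r(5) + ...].
Sum = -68.0625.

-68.0625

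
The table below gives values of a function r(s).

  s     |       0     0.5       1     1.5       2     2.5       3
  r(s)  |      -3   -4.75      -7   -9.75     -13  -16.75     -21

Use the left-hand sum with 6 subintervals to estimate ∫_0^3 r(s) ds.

Δs = 0.5.
Sum = 0.5·[(-3) + (-4.75) + (-7) + (-9.75) + (-13) + (-16.75)] = -27.125.

-27.125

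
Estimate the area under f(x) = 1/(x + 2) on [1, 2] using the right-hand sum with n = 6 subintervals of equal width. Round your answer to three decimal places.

0.281

Δx = (2 − 1)/6 = 1/6.
Right endpoints: 7/6, 4/3, 1.5, 5/3, 11/6, 2.
f(7/6) = 6/19, f(4/3) = 0.3, f(1.5) = 2/7, f(5/3) = 3/11, f(11/6) = 6/23, f(2) = 0.25.
Sum = Δx · [f(7/6) + f(4/3) + f(1.5) + ...].
Sum ≈ 0.281.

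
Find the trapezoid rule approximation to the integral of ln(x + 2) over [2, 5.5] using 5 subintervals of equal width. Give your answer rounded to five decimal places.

Δx = (5.5 − 2)/5 = 0.7.
f(2) ≈ 1.38629, f(2.7) ≈ 1.54756, f(3.4) ≈ 1.68640, f(4.1) ≈ 1.80829, f(4.8) ≈ 1.91692, f(5.5) ≈ 2.01490.
T_5 = (Δx/2)·[f(x_0) + 2f(x_1) + ... + 2f(x_{4}) + f(x_5)].
Sum ≈ 6.06184.

6.06184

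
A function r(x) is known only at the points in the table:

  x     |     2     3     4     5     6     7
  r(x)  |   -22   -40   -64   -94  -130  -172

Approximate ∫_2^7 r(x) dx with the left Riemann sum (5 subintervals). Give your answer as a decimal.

-350

Δx = 1.
Sum = 1·[(-22) + (-40) + (-64) + (-94) + (-130)] = -350.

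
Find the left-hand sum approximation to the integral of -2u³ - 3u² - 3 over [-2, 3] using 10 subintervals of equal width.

-62.5

Δu = (3 − (-2))/10 = 0.5.
Left endpoints: -2, -1.5, -1, -0.5, 0, 0.5, 1, 1.5, 2, 2.5.
f(-2) = 1, f(-1.5) = -3, f(-1) = -4, f(-0.5) = -3.5, f(0) = -3, f(0.5) = -4, f(1) = -8, f(1.5) = -16.5, f(2) = -31, f(2.5) = -53.
Sum = Δu · [f(-2) + f(-1.5) + f(-1) + ...].
Sum = -62.5.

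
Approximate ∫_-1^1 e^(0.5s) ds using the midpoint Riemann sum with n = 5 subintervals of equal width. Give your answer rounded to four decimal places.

Δs = (1 − (-1))/5 = 0.4.
Midpoints: -0.8, -0.4, 0, 0.4, 0.8.
f(-0.8) ≈ 0.6703, f(-0.4) ≈ 0.8187, f(0) ≈ 1.0000, f(0.4) ≈ 1.2214, f(0.8) ≈ 1.4918.
Sum = Δs · [f(-0.8) + f(-0.4) + f(0) + f(0.4) + f(0.8)].
Sum ≈ 2.0809.

2.0809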